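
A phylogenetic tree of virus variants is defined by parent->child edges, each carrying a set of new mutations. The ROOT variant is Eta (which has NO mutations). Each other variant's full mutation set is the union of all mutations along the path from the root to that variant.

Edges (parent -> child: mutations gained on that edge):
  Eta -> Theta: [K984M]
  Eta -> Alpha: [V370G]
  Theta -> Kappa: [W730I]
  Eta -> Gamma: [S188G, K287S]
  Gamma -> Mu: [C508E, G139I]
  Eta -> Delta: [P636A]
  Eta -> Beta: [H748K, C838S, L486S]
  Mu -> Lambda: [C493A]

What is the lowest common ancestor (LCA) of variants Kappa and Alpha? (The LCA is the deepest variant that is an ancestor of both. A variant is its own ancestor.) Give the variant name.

Path from root to Kappa: Eta -> Theta -> Kappa
  ancestors of Kappa: {Eta, Theta, Kappa}
Path from root to Alpha: Eta -> Alpha
  ancestors of Alpha: {Eta, Alpha}
Common ancestors: {Eta}
Walk up from Alpha: Alpha (not in ancestors of Kappa), Eta (in ancestors of Kappa)
Deepest common ancestor (LCA) = Eta

Answer: Eta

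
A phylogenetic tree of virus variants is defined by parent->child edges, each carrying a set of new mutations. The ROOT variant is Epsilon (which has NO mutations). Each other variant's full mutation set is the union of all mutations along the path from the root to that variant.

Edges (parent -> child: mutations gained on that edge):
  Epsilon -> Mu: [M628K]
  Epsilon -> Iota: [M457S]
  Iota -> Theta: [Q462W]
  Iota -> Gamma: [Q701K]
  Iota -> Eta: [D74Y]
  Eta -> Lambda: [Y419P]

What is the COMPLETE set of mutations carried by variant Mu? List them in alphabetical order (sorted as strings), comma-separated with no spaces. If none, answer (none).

Answer: M628K

Derivation:
At Epsilon: gained [] -> total []
At Mu: gained ['M628K'] -> total ['M628K']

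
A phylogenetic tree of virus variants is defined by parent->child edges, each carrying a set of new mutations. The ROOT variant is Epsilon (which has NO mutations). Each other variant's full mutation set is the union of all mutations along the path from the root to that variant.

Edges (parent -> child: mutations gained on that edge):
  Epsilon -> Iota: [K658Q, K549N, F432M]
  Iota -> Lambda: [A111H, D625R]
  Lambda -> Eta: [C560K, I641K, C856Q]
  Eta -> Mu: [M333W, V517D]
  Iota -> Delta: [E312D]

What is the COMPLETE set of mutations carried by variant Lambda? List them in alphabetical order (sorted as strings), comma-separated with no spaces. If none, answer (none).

Answer: A111H,D625R,F432M,K549N,K658Q

Derivation:
At Epsilon: gained [] -> total []
At Iota: gained ['K658Q', 'K549N', 'F432M'] -> total ['F432M', 'K549N', 'K658Q']
At Lambda: gained ['A111H', 'D625R'] -> total ['A111H', 'D625R', 'F432M', 'K549N', 'K658Q']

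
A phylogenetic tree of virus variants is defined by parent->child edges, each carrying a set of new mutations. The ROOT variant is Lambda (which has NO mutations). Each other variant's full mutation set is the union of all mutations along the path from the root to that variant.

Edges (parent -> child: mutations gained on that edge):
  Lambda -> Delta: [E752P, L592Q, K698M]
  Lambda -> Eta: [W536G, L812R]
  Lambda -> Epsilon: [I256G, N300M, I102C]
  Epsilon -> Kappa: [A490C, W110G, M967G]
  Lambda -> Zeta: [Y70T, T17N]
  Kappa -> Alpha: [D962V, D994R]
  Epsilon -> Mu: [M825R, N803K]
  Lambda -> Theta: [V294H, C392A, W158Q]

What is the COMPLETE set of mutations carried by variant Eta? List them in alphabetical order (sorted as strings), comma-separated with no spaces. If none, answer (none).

Answer: L812R,W536G

Derivation:
At Lambda: gained [] -> total []
At Eta: gained ['W536G', 'L812R'] -> total ['L812R', 'W536G']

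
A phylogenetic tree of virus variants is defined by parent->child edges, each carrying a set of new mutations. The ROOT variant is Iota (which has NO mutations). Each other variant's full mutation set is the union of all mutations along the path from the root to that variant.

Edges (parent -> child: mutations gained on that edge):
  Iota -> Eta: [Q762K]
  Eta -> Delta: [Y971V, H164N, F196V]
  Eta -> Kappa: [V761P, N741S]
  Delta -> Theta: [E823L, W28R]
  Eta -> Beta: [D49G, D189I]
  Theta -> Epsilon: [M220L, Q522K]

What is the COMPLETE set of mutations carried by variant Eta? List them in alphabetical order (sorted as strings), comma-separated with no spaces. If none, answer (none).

Answer: Q762K

Derivation:
At Iota: gained [] -> total []
At Eta: gained ['Q762K'] -> total ['Q762K']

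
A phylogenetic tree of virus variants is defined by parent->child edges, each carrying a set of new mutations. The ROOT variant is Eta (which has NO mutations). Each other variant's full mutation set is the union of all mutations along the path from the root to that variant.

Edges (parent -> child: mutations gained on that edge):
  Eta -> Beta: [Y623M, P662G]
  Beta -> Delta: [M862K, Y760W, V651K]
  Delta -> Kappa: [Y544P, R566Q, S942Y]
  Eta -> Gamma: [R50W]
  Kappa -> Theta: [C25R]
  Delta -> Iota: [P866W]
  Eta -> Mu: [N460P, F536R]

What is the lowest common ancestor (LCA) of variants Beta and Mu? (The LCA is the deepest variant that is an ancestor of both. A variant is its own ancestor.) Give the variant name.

Answer: Eta

Derivation:
Path from root to Beta: Eta -> Beta
  ancestors of Beta: {Eta, Beta}
Path from root to Mu: Eta -> Mu
  ancestors of Mu: {Eta, Mu}
Common ancestors: {Eta}
Walk up from Mu: Mu (not in ancestors of Beta), Eta (in ancestors of Beta)
Deepest common ancestor (LCA) = Eta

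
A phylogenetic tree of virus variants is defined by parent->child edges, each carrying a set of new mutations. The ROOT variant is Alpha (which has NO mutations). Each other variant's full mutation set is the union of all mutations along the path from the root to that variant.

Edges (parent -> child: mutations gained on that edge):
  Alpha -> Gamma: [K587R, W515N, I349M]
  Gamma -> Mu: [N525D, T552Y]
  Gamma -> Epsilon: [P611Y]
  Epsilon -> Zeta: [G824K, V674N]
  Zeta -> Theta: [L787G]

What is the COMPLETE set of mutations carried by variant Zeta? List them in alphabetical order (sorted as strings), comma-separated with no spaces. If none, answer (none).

Answer: G824K,I349M,K587R,P611Y,V674N,W515N

Derivation:
At Alpha: gained [] -> total []
At Gamma: gained ['K587R', 'W515N', 'I349M'] -> total ['I349M', 'K587R', 'W515N']
At Epsilon: gained ['P611Y'] -> total ['I349M', 'K587R', 'P611Y', 'W515N']
At Zeta: gained ['G824K', 'V674N'] -> total ['G824K', 'I349M', 'K587R', 'P611Y', 'V674N', 'W515N']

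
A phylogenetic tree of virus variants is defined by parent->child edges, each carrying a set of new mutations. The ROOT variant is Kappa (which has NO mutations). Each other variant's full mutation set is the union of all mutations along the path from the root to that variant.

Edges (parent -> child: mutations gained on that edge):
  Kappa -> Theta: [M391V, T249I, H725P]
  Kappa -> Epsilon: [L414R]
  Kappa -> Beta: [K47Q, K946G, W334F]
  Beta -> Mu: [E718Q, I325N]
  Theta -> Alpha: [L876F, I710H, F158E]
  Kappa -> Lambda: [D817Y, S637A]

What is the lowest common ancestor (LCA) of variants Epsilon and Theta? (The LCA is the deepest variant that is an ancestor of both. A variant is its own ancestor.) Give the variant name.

Path from root to Epsilon: Kappa -> Epsilon
  ancestors of Epsilon: {Kappa, Epsilon}
Path from root to Theta: Kappa -> Theta
  ancestors of Theta: {Kappa, Theta}
Common ancestors: {Kappa}
Walk up from Theta: Theta (not in ancestors of Epsilon), Kappa (in ancestors of Epsilon)
Deepest common ancestor (LCA) = Kappa

Answer: Kappa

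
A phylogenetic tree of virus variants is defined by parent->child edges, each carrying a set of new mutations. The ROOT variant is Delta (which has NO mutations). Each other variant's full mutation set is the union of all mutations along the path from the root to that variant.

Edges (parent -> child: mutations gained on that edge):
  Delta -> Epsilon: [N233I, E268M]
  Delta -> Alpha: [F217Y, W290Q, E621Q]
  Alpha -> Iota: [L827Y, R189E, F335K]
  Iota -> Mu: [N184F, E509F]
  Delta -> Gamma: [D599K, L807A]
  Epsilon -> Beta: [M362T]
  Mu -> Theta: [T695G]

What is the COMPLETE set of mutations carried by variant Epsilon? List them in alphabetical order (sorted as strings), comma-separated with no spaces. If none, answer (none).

Answer: E268M,N233I

Derivation:
At Delta: gained [] -> total []
At Epsilon: gained ['N233I', 'E268M'] -> total ['E268M', 'N233I']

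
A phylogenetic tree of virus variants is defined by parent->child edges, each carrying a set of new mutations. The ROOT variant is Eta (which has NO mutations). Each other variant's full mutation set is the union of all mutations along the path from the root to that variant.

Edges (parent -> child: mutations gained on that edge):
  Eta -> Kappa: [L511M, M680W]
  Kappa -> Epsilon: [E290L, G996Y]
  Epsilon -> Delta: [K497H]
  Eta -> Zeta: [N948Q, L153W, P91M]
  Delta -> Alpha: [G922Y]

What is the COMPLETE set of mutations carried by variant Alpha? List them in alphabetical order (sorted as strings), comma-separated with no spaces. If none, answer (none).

Answer: E290L,G922Y,G996Y,K497H,L511M,M680W

Derivation:
At Eta: gained [] -> total []
At Kappa: gained ['L511M', 'M680W'] -> total ['L511M', 'M680W']
At Epsilon: gained ['E290L', 'G996Y'] -> total ['E290L', 'G996Y', 'L511M', 'M680W']
At Delta: gained ['K497H'] -> total ['E290L', 'G996Y', 'K497H', 'L511M', 'M680W']
At Alpha: gained ['G922Y'] -> total ['E290L', 'G922Y', 'G996Y', 'K497H', 'L511M', 'M680W']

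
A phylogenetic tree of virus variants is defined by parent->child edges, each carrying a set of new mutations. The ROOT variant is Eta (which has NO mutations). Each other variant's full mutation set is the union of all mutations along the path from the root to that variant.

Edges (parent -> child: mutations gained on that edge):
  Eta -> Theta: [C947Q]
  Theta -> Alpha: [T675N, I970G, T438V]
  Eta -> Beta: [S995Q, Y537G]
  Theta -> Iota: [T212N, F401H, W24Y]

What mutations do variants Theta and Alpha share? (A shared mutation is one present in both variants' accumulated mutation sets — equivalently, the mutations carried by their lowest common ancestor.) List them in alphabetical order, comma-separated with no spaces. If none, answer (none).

Accumulating mutations along path to Theta:
  At Eta: gained [] -> total []
  At Theta: gained ['C947Q'] -> total ['C947Q']
Mutations(Theta) = ['C947Q']
Accumulating mutations along path to Alpha:
  At Eta: gained [] -> total []
  At Theta: gained ['C947Q'] -> total ['C947Q']
  At Alpha: gained ['T675N', 'I970G', 'T438V'] -> total ['C947Q', 'I970G', 'T438V', 'T675N']
Mutations(Alpha) = ['C947Q', 'I970G', 'T438V', 'T675N']
Intersection: ['C947Q'] ∩ ['C947Q', 'I970G', 'T438V', 'T675N'] = ['C947Q']

Answer: C947Q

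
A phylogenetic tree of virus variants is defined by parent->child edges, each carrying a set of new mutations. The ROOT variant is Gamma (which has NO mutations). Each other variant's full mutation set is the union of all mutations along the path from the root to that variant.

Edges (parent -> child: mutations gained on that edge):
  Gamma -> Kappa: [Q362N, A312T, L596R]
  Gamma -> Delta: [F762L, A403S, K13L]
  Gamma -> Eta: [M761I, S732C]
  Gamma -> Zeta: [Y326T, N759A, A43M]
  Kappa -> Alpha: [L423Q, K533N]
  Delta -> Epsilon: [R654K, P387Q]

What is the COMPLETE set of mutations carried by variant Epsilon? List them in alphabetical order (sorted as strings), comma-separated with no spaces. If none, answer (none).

At Gamma: gained [] -> total []
At Delta: gained ['F762L', 'A403S', 'K13L'] -> total ['A403S', 'F762L', 'K13L']
At Epsilon: gained ['R654K', 'P387Q'] -> total ['A403S', 'F762L', 'K13L', 'P387Q', 'R654K']

Answer: A403S,F762L,K13L,P387Q,R654K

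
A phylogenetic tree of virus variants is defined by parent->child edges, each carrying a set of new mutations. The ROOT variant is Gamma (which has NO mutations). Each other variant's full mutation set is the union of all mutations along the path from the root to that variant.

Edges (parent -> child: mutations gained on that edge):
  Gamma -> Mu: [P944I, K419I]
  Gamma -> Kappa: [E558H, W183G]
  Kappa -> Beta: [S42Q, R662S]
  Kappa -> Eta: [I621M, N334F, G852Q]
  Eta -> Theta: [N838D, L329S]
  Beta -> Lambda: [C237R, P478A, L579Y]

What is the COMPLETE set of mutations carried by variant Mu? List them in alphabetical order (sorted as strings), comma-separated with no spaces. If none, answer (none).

At Gamma: gained [] -> total []
At Mu: gained ['P944I', 'K419I'] -> total ['K419I', 'P944I']

Answer: K419I,P944I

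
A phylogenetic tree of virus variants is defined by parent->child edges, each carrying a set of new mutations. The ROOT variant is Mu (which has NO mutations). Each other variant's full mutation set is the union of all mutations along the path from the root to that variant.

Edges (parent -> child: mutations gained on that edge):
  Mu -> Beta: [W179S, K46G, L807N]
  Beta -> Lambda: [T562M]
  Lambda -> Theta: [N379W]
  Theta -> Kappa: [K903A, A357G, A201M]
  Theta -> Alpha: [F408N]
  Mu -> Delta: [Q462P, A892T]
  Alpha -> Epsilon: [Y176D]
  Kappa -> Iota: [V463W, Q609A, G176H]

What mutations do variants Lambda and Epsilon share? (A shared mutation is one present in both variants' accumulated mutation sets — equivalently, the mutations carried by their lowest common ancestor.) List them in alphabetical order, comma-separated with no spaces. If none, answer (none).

Accumulating mutations along path to Lambda:
  At Mu: gained [] -> total []
  At Beta: gained ['W179S', 'K46G', 'L807N'] -> total ['K46G', 'L807N', 'W179S']
  At Lambda: gained ['T562M'] -> total ['K46G', 'L807N', 'T562M', 'W179S']
Mutations(Lambda) = ['K46G', 'L807N', 'T562M', 'W179S']
Accumulating mutations along path to Epsilon:
  At Mu: gained [] -> total []
  At Beta: gained ['W179S', 'K46G', 'L807N'] -> total ['K46G', 'L807N', 'W179S']
  At Lambda: gained ['T562M'] -> total ['K46G', 'L807N', 'T562M', 'W179S']
  At Theta: gained ['N379W'] -> total ['K46G', 'L807N', 'N379W', 'T562M', 'W179S']
  At Alpha: gained ['F408N'] -> total ['F408N', 'K46G', 'L807N', 'N379W', 'T562M', 'W179S']
  At Epsilon: gained ['Y176D'] -> total ['F408N', 'K46G', 'L807N', 'N379W', 'T562M', 'W179S', 'Y176D']
Mutations(Epsilon) = ['F408N', 'K46G', 'L807N', 'N379W', 'T562M', 'W179S', 'Y176D']
Intersection: ['K46G', 'L807N', 'T562M', 'W179S'] ∩ ['F408N', 'K46G', 'L807N', 'N379W', 'T562M', 'W179S', 'Y176D'] = ['K46G', 'L807N', 'T562M', 'W179S']

Answer: K46G,L807N,T562M,W179S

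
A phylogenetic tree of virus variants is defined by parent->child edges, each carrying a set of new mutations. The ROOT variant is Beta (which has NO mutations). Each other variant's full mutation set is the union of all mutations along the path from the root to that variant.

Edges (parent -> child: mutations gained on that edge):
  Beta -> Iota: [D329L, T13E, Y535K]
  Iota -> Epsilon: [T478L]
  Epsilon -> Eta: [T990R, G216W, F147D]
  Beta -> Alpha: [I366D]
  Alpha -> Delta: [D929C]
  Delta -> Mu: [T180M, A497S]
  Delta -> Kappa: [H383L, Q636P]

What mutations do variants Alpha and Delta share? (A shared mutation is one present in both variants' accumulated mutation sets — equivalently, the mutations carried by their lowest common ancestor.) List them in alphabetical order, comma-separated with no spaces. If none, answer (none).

Accumulating mutations along path to Alpha:
  At Beta: gained [] -> total []
  At Alpha: gained ['I366D'] -> total ['I366D']
Mutations(Alpha) = ['I366D']
Accumulating mutations along path to Delta:
  At Beta: gained [] -> total []
  At Alpha: gained ['I366D'] -> total ['I366D']
  At Delta: gained ['D929C'] -> total ['D929C', 'I366D']
Mutations(Delta) = ['D929C', 'I366D']
Intersection: ['I366D'] ∩ ['D929C', 'I366D'] = ['I366D']

Answer: I366D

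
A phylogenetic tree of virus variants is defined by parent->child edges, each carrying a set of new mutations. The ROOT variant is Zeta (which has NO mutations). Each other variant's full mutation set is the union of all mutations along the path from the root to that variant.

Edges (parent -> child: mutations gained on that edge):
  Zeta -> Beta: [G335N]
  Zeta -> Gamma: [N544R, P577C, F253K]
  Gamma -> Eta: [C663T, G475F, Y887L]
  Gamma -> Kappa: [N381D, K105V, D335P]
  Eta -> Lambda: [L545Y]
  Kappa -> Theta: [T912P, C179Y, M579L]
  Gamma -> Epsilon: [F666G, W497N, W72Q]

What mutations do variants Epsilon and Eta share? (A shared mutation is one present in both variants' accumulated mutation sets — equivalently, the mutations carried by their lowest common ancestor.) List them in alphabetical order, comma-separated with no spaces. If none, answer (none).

Accumulating mutations along path to Epsilon:
  At Zeta: gained [] -> total []
  At Gamma: gained ['N544R', 'P577C', 'F253K'] -> total ['F253K', 'N544R', 'P577C']
  At Epsilon: gained ['F666G', 'W497N', 'W72Q'] -> total ['F253K', 'F666G', 'N544R', 'P577C', 'W497N', 'W72Q']
Mutations(Epsilon) = ['F253K', 'F666G', 'N544R', 'P577C', 'W497N', 'W72Q']
Accumulating mutations along path to Eta:
  At Zeta: gained [] -> total []
  At Gamma: gained ['N544R', 'P577C', 'F253K'] -> total ['F253K', 'N544R', 'P577C']
  At Eta: gained ['C663T', 'G475F', 'Y887L'] -> total ['C663T', 'F253K', 'G475F', 'N544R', 'P577C', 'Y887L']
Mutations(Eta) = ['C663T', 'F253K', 'G475F', 'N544R', 'P577C', 'Y887L']
Intersection: ['F253K', 'F666G', 'N544R', 'P577C', 'W497N', 'W72Q'] ∩ ['C663T', 'F253K', 'G475F', 'N544R', 'P577C', 'Y887L'] = ['F253K', 'N544R', 'P577C']

Answer: F253K,N544R,P577C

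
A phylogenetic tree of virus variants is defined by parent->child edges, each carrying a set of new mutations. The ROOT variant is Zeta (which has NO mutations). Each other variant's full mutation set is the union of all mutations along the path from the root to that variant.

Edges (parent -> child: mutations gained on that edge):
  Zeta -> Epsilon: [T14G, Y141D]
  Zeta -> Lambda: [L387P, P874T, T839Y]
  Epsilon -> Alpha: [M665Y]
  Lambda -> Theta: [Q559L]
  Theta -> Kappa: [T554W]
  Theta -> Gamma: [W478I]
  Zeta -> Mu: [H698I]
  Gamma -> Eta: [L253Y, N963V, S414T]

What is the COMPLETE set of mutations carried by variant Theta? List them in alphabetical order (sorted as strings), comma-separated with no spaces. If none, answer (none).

At Zeta: gained [] -> total []
At Lambda: gained ['L387P', 'P874T', 'T839Y'] -> total ['L387P', 'P874T', 'T839Y']
At Theta: gained ['Q559L'] -> total ['L387P', 'P874T', 'Q559L', 'T839Y']

Answer: L387P,P874T,Q559L,T839Y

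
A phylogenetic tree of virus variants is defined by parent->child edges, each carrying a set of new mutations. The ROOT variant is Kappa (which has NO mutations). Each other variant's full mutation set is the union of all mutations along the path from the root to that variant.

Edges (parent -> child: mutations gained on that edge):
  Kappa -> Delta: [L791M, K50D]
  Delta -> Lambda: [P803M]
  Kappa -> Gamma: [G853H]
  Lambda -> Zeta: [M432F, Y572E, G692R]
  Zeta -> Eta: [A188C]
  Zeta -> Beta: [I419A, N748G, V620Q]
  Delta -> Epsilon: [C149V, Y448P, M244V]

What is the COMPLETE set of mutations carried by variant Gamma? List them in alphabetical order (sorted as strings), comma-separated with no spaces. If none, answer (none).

At Kappa: gained [] -> total []
At Gamma: gained ['G853H'] -> total ['G853H']

Answer: G853H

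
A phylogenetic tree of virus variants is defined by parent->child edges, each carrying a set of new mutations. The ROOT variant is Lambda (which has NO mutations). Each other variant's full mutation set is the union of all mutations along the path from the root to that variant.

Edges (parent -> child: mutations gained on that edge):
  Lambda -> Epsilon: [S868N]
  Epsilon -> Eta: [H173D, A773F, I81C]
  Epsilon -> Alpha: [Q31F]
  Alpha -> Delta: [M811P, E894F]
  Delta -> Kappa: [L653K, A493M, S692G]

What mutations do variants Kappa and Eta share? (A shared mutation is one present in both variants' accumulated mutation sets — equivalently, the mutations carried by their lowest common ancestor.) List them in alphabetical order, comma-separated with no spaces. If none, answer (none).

Answer: S868N

Derivation:
Accumulating mutations along path to Kappa:
  At Lambda: gained [] -> total []
  At Epsilon: gained ['S868N'] -> total ['S868N']
  At Alpha: gained ['Q31F'] -> total ['Q31F', 'S868N']
  At Delta: gained ['M811P', 'E894F'] -> total ['E894F', 'M811P', 'Q31F', 'S868N']
  At Kappa: gained ['L653K', 'A493M', 'S692G'] -> total ['A493M', 'E894F', 'L653K', 'M811P', 'Q31F', 'S692G', 'S868N']
Mutations(Kappa) = ['A493M', 'E894F', 'L653K', 'M811P', 'Q31F', 'S692G', 'S868N']
Accumulating mutations along path to Eta:
  At Lambda: gained [] -> total []
  At Epsilon: gained ['S868N'] -> total ['S868N']
  At Eta: gained ['H173D', 'A773F', 'I81C'] -> total ['A773F', 'H173D', 'I81C', 'S868N']
Mutations(Eta) = ['A773F', 'H173D', 'I81C', 'S868N']
Intersection: ['A493M', 'E894F', 'L653K', 'M811P', 'Q31F', 'S692G', 'S868N'] ∩ ['A773F', 'H173D', 'I81C', 'S868N'] = ['S868N']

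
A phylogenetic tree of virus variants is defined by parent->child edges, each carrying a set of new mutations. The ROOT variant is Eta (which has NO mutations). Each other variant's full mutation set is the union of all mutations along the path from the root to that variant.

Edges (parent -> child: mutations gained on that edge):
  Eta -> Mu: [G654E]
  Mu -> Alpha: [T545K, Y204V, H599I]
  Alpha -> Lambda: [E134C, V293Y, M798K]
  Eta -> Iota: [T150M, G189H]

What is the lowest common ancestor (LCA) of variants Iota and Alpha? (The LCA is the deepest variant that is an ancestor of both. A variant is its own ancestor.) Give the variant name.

Path from root to Iota: Eta -> Iota
  ancestors of Iota: {Eta, Iota}
Path from root to Alpha: Eta -> Mu -> Alpha
  ancestors of Alpha: {Eta, Mu, Alpha}
Common ancestors: {Eta}
Walk up from Alpha: Alpha (not in ancestors of Iota), Mu (not in ancestors of Iota), Eta (in ancestors of Iota)
Deepest common ancestor (LCA) = Eta

Answer: Eta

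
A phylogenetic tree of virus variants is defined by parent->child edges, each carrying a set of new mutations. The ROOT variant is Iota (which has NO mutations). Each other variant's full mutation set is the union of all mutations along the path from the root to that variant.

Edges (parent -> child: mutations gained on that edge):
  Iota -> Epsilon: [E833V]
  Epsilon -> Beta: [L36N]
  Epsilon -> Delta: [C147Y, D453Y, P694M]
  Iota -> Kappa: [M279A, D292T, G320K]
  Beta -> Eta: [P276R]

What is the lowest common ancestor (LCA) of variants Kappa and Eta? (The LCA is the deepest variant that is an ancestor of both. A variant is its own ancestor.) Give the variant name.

Path from root to Kappa: Iota -> Kappa
  ancestors of Kappa: {Iota, Kappa}
Path from root to Eta: Iota -> Epsilon -> Beta -> Eta
  ancestors of Eta: {Iota, Epsilon, Beta, Eta}
Common ancestors: {Iota}
Walk up from Eta: Eta (not in ancestors of Kappa), Beta (not in ancestors of Kappa), Epsilon (not in ancestors of Kappa), Iota (in ancestors of Kappa)
Deepest common ancestor (LCA) = Iota

Answer: Iota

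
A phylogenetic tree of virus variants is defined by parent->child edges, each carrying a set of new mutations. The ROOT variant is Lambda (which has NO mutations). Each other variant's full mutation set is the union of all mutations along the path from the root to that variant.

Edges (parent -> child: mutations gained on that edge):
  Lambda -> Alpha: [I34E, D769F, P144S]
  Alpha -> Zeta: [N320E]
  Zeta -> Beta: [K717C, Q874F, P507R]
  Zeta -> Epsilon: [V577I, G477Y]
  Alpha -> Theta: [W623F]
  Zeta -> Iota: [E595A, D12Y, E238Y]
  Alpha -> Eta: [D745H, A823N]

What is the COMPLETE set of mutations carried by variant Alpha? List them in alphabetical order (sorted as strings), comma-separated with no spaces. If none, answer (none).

Answer: D769F,I34E,P144S

Derivation:
At Lambda: gained [] -> total []
At Alpha: gained ['I34E', 'D769F', 'P144S'] -> total ['D769F', 'I34E', 'P144S']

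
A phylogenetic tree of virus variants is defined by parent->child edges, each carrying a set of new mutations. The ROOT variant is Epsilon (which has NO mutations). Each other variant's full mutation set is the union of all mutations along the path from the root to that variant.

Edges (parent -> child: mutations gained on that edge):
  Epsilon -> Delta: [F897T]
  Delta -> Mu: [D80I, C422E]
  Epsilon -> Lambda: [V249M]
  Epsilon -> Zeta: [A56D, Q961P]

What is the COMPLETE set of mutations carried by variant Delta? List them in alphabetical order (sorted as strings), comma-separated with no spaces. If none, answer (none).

Answer: F897T

Derivation:
At Epsilon: gained [] -> total []
At Delta: gained ['F897T'] -> total ['F897T']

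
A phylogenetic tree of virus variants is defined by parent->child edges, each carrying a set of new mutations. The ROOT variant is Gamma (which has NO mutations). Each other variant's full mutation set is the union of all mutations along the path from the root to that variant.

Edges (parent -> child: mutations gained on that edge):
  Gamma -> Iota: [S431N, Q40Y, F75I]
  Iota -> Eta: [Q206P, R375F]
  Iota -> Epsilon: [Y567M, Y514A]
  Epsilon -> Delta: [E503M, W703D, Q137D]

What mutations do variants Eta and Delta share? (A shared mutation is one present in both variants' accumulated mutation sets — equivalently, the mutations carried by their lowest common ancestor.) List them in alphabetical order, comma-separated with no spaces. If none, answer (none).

Accumulating mutations along path to Eta:
  At Gamma: gained [] -> total []
  At Iota: gained ['S431N', 'Q40Y', 'F75I'] -> total ['F75I', 'Q40Y', 'S431N']
  At Eta: gained ['Q206P', 'R375F'] -> total ['F75I', 'Q206P', 'Q40Y', 'R375F', 'S431N']
Mutations(Eta) = ['F75I', 'Q206P', 'Q40Y', 'R375F', 'S431N']
Accumulating mutations along path to Delta:
  At Gamma: gained [] -> total []
  At Iota: gained ['S431N', 'Q40Y', 'F75I'] -> total ['F75I', 'Q40Y', 'S431N']
  At Epsilon: gained ['Y567M', 'Y514A'] -> total ['F75I', 'Q40Y', 'S431N', 'Y514A', 'Y567M']
  At Delta: gained ['E503M', 'W703D', 'Q137D'] -> total ['E503M', 'F75I', 'Q137D', 'Q40Y', 'S431N', 'W703D', 'Y514A', 'Y567M']
Mutations(Delta) = ['E503M', 'F75I', 'Q137D', 'Q40Y', 'S431N', 'W703D', 'Y514A', 'Y567M']
Intersection: ['F75I', 'Q206P', 'Q40Y', 'R375F', 'S431N'] ∩ ['E503M', 'F75I', 'Q137D', 'Q40Y', 'S431N', 'W703D', 'Y514A', 'Y567M'] = ['F75I', 'Q40Y', 'S431N']

Answer: F75I,Q40Y,S431N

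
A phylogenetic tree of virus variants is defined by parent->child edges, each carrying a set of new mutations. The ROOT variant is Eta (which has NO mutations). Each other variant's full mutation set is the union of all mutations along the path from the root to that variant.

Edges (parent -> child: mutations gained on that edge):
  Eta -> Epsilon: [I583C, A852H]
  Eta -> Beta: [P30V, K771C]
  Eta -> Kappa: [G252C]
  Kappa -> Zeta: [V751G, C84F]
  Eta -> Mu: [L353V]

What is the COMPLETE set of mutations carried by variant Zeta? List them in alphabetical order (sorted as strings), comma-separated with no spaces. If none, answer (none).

At Eta: gained [] -> total []
At Kappa: gained ['G252C'] -> total ['G252C']
At Zeta: gained ['V751G', 'C84F'] -> total ['C84F', 'G252C', 'V751G']

Answer: C84F,G252C,V751G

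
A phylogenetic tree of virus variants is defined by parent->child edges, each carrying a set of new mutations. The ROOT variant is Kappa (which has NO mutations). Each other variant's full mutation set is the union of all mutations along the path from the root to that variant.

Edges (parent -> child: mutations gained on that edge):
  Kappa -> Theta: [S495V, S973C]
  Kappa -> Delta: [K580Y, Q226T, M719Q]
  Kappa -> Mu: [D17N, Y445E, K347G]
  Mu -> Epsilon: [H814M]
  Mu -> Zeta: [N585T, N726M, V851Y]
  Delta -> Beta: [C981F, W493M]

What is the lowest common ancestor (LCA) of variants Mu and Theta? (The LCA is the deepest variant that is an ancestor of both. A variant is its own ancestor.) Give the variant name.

Path from root to Mu: Kappa -> Mu
  ancestors of Mu: {Kappa, Mu}
Path from root to Theta: Kappa -> Theta
  ancestors of Theta: {Kappa, Theta}
Common ancestors: {Kappa}
Walk up from Theta: Theta (not in ancestors of Mu), Kappa (in ancestors of Mu)
Deepest common ancestor (LCA) = Kappa

Answer: Kappa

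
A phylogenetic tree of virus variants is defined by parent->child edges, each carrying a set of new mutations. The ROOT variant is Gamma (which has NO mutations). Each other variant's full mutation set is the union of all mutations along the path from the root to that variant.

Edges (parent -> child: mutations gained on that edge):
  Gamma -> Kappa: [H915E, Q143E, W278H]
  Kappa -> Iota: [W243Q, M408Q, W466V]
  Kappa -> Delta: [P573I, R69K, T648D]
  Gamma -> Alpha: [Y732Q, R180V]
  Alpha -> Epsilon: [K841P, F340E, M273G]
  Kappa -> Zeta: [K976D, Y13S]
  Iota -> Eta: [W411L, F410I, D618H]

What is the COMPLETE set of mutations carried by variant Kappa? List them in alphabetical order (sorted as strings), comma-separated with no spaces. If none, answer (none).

Answer: H915E,Q143E,W278H

Derivation:
At Gamma: gained [] -> total []
At Kappa: gained ['H915E', 'Q143E', 'W278H'] -> total ['H915E', 'Q143E', 'W278H']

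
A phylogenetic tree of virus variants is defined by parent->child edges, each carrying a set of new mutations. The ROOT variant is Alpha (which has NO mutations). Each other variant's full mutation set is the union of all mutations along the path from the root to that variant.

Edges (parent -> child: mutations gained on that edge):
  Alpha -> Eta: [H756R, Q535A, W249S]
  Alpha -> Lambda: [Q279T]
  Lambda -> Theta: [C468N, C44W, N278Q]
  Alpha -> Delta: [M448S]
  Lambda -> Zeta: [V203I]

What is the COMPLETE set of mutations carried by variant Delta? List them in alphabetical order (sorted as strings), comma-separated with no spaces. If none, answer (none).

At Alpha: gained [] -> total []
At Delta: gained ['M448S'] -> total ['M448S']

Answer: M448S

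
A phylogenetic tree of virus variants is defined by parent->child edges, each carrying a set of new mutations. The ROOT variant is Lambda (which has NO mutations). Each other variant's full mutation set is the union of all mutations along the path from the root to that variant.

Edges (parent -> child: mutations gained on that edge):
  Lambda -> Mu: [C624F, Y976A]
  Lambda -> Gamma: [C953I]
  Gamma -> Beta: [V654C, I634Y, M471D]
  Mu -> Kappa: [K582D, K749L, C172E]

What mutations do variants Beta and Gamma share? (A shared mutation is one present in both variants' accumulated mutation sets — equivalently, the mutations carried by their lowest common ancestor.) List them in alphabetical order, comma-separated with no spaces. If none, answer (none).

Answer: C953I

Derivation:
Accumulating mutations along path to Beta:
  At Lambda: gained [] -> total []
  At Gamma: gained ['C953I'] -> total ['C953I']
  At Beta: gained ['V654C', 'I634Y', 'M471D'] -> total ['C953I', 'I634Y', 'M471D', 'V654C']
Mutations(Beta) = ['C953I', 'I634Y', 'M471D', 'V654C']
Accumulating mutations along path to Gamma:
  At Lambda: gained [] -> total []
  At Gamma: gained ['C953I'] -> total ['C953I']
Mutations(Gamma) = ['C953I']
Intersection: ['C953I', 'I634Y', 'M471D', 'V654C'] ∩ ['C953I'] = ['C953I']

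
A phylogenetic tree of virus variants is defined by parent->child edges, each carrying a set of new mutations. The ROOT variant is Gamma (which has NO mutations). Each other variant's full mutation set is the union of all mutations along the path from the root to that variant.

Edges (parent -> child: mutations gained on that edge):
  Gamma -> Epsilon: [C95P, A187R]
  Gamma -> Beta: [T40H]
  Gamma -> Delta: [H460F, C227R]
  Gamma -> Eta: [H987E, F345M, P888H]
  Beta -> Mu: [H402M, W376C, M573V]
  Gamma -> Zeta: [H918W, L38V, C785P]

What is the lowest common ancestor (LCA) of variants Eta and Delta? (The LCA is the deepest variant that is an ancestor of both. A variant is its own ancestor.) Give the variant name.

Answer: Gamma

Derivation:
Path from root to Eta: Gamma -> Eta
  ancestors of Eta: {Gamma, Eta}
Path from root to Delta: Gamma -> Delta
  ancestors of Delta: {Gamma, Delta}
Common ancestors: {Gamma}
Walk up from Delta: Delta (not in ancestors of Eta), Gamma (in ancestors of Eta)
Deepest common ancestor (LCA) = Gamma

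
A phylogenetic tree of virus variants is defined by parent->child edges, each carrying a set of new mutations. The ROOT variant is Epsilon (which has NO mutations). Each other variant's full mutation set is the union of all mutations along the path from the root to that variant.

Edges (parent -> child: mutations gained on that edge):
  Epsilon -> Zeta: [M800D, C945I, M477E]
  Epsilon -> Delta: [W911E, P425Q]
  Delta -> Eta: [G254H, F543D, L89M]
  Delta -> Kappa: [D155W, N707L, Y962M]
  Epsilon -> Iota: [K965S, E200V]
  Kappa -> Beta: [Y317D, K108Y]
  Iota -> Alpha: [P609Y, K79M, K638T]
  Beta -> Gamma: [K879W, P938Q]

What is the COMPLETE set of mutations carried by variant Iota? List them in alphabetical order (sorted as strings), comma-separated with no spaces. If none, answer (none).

Answer: E200V,K965S

Derivation:
At Epsilon: gained [] -> total []
At Iota: gained ['K965S', 'E200V'] -> total ['E200V', 'K965S']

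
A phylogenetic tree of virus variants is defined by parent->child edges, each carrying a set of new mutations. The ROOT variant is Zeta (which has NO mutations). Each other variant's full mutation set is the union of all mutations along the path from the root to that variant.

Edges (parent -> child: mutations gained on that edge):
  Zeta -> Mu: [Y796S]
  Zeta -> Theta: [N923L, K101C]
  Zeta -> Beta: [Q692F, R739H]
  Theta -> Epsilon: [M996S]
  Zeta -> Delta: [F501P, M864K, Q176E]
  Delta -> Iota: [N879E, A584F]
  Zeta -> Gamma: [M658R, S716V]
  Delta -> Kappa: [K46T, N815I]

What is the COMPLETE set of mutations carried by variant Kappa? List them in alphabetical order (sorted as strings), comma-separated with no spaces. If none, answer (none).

At Zeta: gained [] -> total []
At Delta: gained ['F501P', 'M864K', 'Q176E'] -> total ['F501P', 'M864K', 'Q176E']
At Kappa: gained ['K46T', 'N815I'] -> total ['F501P', 'K46T', 'M864K', 'N815I', 'Q176E']

Answer: F501P,K46T,M864K,N815I,Q176E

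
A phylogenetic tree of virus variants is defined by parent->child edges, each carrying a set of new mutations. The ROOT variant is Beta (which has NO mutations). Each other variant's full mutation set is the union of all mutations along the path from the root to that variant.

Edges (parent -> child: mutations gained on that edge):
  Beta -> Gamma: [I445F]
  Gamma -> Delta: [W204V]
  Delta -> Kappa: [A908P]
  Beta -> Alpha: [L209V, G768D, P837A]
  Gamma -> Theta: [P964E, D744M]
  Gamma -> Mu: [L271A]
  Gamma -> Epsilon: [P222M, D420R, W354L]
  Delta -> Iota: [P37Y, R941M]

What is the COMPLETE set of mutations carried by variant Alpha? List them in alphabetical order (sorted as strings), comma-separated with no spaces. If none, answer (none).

At Beta: gained [] -> total []
At Alpha: gained ['L209V', 'G768D', 'P837A'] -> total ['G768D', 'L209V', 'P837A']

Answer: G768D,L209V,P837A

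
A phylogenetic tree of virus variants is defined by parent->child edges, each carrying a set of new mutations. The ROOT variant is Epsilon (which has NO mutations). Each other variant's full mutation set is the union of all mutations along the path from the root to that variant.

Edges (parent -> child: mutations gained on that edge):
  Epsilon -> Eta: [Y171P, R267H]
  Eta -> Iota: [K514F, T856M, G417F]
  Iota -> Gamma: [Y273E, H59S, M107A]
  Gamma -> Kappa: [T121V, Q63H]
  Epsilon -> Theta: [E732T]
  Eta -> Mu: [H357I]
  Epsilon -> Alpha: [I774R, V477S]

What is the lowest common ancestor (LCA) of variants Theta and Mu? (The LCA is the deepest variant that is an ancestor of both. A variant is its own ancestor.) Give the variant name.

Answer: Epsilon

Derivation:
Path from root to Theta: Epsilon -> Theta
  ancestors of Theta: {Epsilon, Theta}
Path from root to Mu: Epsilon -> Eta -> Mu
  ancestors of Mu: {Epsilon, Eta, Mu}
Common ancestors: {Epsilon}
Walk up from Mu: Mu (not in ancestors of Theta), Eta (not in ancestors of Theta), Epsilon (in ancestors of Theta)
Deepest common ancestor (LCA) = Epsilon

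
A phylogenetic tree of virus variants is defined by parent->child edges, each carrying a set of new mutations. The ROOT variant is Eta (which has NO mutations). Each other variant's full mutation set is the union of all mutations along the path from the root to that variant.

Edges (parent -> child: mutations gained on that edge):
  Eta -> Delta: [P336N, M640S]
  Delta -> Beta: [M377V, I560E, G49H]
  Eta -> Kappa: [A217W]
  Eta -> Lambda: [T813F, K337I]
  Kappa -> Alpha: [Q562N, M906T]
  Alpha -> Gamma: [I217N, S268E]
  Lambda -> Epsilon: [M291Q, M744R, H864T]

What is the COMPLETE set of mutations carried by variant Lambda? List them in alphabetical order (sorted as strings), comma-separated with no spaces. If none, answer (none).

At Eta: gained [] -> total []
At Lambda: gained ['T813F', 'K337I'] -> total ['K337I', 'T813F']

Answer: K337I,T813F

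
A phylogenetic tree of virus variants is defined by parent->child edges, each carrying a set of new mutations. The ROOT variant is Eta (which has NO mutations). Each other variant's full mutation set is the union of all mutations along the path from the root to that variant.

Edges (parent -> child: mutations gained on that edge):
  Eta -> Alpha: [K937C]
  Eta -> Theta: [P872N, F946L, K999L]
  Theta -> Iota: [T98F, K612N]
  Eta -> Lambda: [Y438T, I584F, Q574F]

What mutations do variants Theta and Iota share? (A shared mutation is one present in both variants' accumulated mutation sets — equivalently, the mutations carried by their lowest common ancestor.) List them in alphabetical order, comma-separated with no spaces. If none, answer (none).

Accumulating mutations along path to Theta:
  At Eta: gained [] -> total []
  At Theta: gained ['P872N', 'F946L', 'K999L'] -> total ['F946L', 'K999L', 'P872N']
Mutations(Theta) = ['F946L', 'K999L', 'P872N']
Accumulating mutations along path to Iota:
  At Eta: gained [] -> total []
  At Theta: gained ['P872N', 'F946L', 'K999L'] -> total ['F946L', 'K999L', 'P872N']
  At Iota: gained ['T98F', 'K612N'] -> total ['F946L', 'K612N', 'K999L', 'P872N', 'T98F']
Mutations(Iota) = ['F946L', 'K612N', 'K999L', 'P872N', 'T98F']
Intersection: ['F946L', 'K999L', 'P872N'] ∩ ['F946L', 'K612N', 'K999L', 'P872N', 'T98F'] = ['F946L', 'K999L', 'P872N']

Answer: F946L,K999L,P872N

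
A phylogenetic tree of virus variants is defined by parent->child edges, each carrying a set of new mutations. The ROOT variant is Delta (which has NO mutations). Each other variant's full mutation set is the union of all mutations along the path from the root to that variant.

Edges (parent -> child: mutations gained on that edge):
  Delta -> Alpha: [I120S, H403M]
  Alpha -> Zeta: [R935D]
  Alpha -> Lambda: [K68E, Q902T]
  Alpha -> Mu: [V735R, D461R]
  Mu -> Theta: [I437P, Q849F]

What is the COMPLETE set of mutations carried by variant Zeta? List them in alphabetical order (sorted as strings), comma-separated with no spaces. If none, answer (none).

Answer: H403M,I120S,R935D

Derivation:
At Delta: gained [] -> total []
At Alpha: gained ['I120S', 'H403M'] -> total ['H403M', 'I120S']
At Zeta: gained ['R935D'] -> total ['H403M', 'I120S', 'R935D']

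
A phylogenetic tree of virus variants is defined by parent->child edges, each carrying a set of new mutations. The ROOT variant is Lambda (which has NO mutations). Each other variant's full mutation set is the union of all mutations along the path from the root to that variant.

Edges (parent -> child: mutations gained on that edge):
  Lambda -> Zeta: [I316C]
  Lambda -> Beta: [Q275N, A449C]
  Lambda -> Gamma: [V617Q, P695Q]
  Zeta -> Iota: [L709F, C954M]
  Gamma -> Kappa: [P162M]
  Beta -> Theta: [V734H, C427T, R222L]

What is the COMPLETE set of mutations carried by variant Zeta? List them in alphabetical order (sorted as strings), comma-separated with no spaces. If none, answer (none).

Answer: I316C

Derivation:
At Lambda: gained [] -> total []
At Zeta: gained ['I316C'] -> total ['I316C']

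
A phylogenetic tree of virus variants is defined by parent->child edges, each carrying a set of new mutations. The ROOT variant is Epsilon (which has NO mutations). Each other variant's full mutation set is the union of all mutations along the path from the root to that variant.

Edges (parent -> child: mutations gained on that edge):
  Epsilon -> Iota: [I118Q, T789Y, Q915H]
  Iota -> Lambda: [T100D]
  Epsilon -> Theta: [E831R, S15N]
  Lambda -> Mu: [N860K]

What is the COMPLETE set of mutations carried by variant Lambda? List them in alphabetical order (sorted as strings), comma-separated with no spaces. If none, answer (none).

Answer: I118Q,Q915H,T100D,T789Y

Derivation:
At Epsilon: gained [] -> total []
At Iota: gained ['I118Q', 'T789Y', 'Q915H'] -> total ['I118Q', 'Q915H', 'T789Y']
At Lambda: gained ['T100D'] -> total ['I118Q', 'Q915H', 'T100D', 'T789Y']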